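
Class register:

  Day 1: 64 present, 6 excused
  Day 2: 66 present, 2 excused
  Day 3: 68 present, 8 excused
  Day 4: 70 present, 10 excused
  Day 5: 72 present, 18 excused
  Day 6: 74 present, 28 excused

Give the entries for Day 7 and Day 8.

Present: 64, 66, 68, 70, 72, 74 → 76 → 78 (+2 each step).
For the excused, each term is the sum of the two before it: 6, 2, 8, 10, 18, 28 → 46 → 74.
So the next two rows are 76 present, 46 excused and 78 present, 74 excused.

76 present, 46 excused; 78 present, 74 excused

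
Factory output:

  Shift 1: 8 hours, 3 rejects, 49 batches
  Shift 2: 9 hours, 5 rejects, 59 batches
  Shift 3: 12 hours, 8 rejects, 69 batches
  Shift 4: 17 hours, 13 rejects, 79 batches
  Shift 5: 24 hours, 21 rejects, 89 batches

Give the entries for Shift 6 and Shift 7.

Hours: 8, 9, 12, 17, 24 → 33 → 44 (differences are 1, 3, 5, … (increasing by 2 each time)).
Rejects: each term is the sum of the two before it, so 3, 5, 8, 13, 21 → 34 → 55.
Batches: 49, 59, 69, 79, 89 → 99 → 109 (+10 each step).
Putting the parts together: 33 hours, 34 rejects, 99 batches and then 44 hours, 55 rejects, 109 batches.

33 hours, 34 rejects, 99 batches; 44 hours, 55 rejects, 109 batches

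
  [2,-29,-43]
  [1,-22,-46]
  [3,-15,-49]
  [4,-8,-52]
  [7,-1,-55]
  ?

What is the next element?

[11,6,-58]

First coordinate — each term is the sum of the two before it: 2, 1, 3, 4, 7 → 11.
Second coordinate: -29, -22, -15, -8, -1 → 6 (+7 each step).
Third coordinate goes -43, -46, -49, -52, -55 → -58 (−3 each step).
So the next element is [11,6,-58].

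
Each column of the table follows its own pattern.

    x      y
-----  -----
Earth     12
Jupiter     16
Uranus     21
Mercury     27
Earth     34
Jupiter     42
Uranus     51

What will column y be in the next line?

61

For the column y, differences are 4, 5, 6, … (increasing by 1 each time): 12, 16, 21, 27, 34, 42, 51 → 61.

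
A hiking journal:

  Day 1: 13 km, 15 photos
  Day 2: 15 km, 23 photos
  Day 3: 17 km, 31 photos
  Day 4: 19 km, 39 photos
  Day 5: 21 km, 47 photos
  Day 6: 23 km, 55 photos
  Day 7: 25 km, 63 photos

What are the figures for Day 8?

27 km, 71 photos

Km: 13, 15, 17, 19, 21, 23, 25 → 27 (+2 each step).
Photos: 15, 23, 31, 39, 47, 55, 63 → 71 (+8 each step).
Putting it together: 27 km, 71 photos.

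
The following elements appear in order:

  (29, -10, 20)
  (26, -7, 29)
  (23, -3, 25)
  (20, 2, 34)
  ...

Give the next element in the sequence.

First entry — −3 each step: 29, 26, 23, 20 → 17.
For the second entry, differences are 3, 4, 5, … (increasing by 1 each time): -10, -7, -3, 2 → 8.
Third entry: alternating steps +9, −4, +9, −4, …, so 20, 29, 25, 34 → 30.
So the next element is (17, 8, 30).

(17, 8, 30)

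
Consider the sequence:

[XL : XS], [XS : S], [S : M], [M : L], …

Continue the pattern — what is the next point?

For the first size, runs through clothing sizes XS→XL: XL, XS, S, M → L.
Second size goes XS, S, M, L → XL (runs through clothing sizes XS→XL).
So the next point is [L : XL].

[L : XL]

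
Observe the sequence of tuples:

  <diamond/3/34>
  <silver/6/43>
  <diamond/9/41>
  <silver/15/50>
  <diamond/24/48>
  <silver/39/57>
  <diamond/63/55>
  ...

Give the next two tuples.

<silver/102/64>, <diamond/165/62>

Rank goes diamond, silver, diamond, silver, diamond, silver, diamond → silver → diamond (alternates diamond ↔ silver).
Second component — each term is the sum of the two before it: 3, 6, 9, 15, 24, 39, 63 → 102 → 165.
Third component — alternating steps +9, −2, +9, −2, …: 34, 43, 41, 50, 48, 57, 55 → 64 → 62.
So the next two tuples are <silver/102/64> and <diamond/165/62>.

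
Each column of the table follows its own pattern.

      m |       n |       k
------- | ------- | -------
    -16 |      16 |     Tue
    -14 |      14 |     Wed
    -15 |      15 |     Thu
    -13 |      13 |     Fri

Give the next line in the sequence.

Column m: -16, -14, -15, -13 → -14 (alternating steps +2, −1, +2, −1, …).
Column n: always the negative of the column m, so 16, 14, 15, 13 → 14.
Column k — runs through the weekdays Mon→Sun: Tue, Wed, Thu, Fri → Sat.
Combining the parts gives -14  14  Sat.

-14  14  Sat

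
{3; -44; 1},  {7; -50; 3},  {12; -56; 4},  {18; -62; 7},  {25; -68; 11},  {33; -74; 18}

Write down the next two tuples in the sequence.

First coordinate: differences are 4, 5, 6, … (increasing by 1 each time); 3, 7, 12, 18, 25, 33 → 42 → 52.
Second coordinate goes -44, -50, -56, -62, -68, -74 → -80 → -86 (−6 each step).
Third coordinate: each term is the sum of the two before it; 1, 3, 4, 7, 11, 18 → 29 → 47.
So the next two tuples are {42; -80; 29} and {52; -86; 47}.

{42; -80; 29}, {52; -86; 47}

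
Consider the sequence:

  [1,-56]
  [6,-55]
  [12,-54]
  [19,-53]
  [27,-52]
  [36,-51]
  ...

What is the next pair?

First part: differences are 5, 6, 7, … (increasing by 1 each time), so 1, 6, 12, 19, 27, 36 → 46.
Second part: -56, -55, -54, -53, -52, -51 → -50 (+1 each step).
So the next pair is [46,-50].

[46,-50]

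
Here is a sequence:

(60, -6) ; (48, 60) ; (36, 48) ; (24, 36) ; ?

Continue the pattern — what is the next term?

(12, 24)

First value: −12 each step; 60, 48, 36, 24 → 12.
Second value: always the previous value of the first value; -6, 60, 48, 36 → 24.
So the next term is (12, 24).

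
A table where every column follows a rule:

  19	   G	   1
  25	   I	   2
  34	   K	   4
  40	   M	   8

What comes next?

First component goes 19, 25, 34, 40 → 49 (alternating steps +6, +9, +6, +9, …).
For the letter, letters move forward 2 places in the alphabet: G, I, K, M → O.
Third component: 1, 2, 4, 8 → 16 (×2 each step).
So the next row is 49  O  16.

49  O  16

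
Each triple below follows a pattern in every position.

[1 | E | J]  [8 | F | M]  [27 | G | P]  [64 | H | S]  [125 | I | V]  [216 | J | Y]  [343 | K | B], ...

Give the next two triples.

[512 | L | E], [729 | M | H]

First entry — perfect cubes: 1³, 2³, 3³, …: 1, 8, 27, 64, 125, 216, 343 → 512 → 729.
First letter goes E, F, G, H, I, J, K → L → M (letters move forward 1 place in the alphabet).
Second letter: J, M, P, S, V, Y, B → E → H (letters move forward 3 places in the alphabet, wrapping Z→A).
So the next two triples are [512 | L | E] and [729 | M | H].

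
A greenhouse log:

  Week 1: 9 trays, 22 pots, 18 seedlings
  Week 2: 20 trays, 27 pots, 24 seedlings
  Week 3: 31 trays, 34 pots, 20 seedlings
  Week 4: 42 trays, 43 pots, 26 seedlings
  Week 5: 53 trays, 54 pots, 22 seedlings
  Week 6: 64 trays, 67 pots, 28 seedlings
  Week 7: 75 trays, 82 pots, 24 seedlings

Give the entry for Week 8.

For the trays, +11 each step: 9, 20, 31, 42, 53, 64, 75 → 86.
Pots: 22, 27, 34, 43, 54, 67, 82 → 99 (differences are 5, 7, 9, … (increasing by 2 each time)).
Seedlings — alternating steps +6, −4, +6, −4, …: 18, 24, 20, 26, 22, 28, 24 → 30.
Putting it together: 86 trays, 99 pots, 30 seedlings.

86 trays, 99 pots, 30 seedlings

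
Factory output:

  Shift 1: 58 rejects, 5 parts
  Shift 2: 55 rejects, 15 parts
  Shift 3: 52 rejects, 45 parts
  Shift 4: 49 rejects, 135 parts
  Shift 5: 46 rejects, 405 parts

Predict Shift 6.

43 rejects, 1215 parts

Rejects: −3 each step; 58, 55, 52, 49, 46 → 43.
For the parts, ×3 each step: 5, 15, 45, 135, 405 → 1215.
Combining the parts gives 43 rejects, 1215 parts.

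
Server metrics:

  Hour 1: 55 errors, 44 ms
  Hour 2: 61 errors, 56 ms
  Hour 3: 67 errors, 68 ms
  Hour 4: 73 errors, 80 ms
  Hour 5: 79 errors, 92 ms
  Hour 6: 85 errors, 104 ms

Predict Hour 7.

91 errors, 116 ms

Errors goes 55, 61, 67, 73, 79, 85 → 91 (+6 each step).
Ms: +12 each step; 44, 56, 68, 80, 92, 104 → 116.
So the next row is 91 errors, 116 ms.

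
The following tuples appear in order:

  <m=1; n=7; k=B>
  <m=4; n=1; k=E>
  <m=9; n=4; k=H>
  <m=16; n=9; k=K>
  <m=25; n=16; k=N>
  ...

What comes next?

<m=36; n=25; k=Q>

M — perfect squares: 1², 2², 3², …: 1, 4, 9, 16, 25 → 36.
For the n, always the previous value of the m: 7, 1, 4, 9, 16 → 25.
For the k, letters move forward 3 places in the alphabet: B, E, H, K, N → Q.
Combining the parts gives <m=36; n=25; k=Q>.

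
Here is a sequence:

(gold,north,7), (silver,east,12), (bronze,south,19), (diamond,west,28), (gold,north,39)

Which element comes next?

(silver,east,52)

Rank: repeats gold → silver → bronze → diamond; gold, silver, bronze, diamond, gold → silver.
Direction: repeats north → east → south → west; north, east, south, west, north → east.
Third part: 7, 12, 19, 28, 39 → 52 (differences are 5, 7, 9, … (increasing by 2 each time)).
So the next element is (silver,east,52).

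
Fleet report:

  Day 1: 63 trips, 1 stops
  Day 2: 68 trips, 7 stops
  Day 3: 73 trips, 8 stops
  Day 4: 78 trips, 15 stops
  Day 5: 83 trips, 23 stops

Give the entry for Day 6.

88 trips, 38 stops

For the trips, +5 each step: 63, 68, 73, 78, 83 → 88.
Stops: 1, 7, 8, 15, 23 → 38 (each term is the sum of the two before it).
Putting it together: 88 trips, 38 stops.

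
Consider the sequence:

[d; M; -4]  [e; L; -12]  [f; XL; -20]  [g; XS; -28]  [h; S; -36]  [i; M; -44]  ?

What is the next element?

For the letter, letters move forward 1 place in the alphabet: d, e, f, g, h, i → j.
Size: repeats M → L → XL → XS → S; M, L, XL, XS, S, M → L.
Third part: -4, -12, -20, -28, -36, -44 → -52 (−8 each step).
Putting it together: [j; L; -52].

[j; L; -52]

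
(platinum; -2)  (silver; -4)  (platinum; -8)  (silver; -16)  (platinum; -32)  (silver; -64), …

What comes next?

(platinum; -128)

Metal: alternates platinum ↔ silver, so platinum, silver, platinum, silver, platinum, silver → platinum.
Second slot: ×2 each step; -2, -4, -8, -16, -32, -64 → -128.
Putting it together: (platinum; -128).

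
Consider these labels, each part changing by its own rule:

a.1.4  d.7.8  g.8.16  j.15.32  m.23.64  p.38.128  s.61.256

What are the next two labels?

Letter — letters move forward 3 places in the alphabet: a, d, g, j, m, p, s → v → y.
For the second component, each term is the sum of the two before it: 1, 7, 8, 15, 23, 38, 61 → 99 → 160.
Third component: ×2 each step, so 4, 8, 16, 32, 64, 128, 256 → 512 → 1024.
So the next two labels are v.99.512 and y.160.1024.

v.99.512, y.160.1024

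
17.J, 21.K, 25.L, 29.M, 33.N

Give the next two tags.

First component goes 17, 21, 25, 29, 33 → 37 → 41 (+4 each step).
Letter — letters move forward 1 place in the alphabet: J, K, L, M, N → O → P.
Putting the parts together: 37.O and then 41.P.

37.O then 41.P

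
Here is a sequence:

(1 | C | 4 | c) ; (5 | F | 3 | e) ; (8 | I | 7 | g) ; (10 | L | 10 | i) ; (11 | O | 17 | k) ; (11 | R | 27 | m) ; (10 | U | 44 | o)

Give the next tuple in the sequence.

First entry: 1, 5, 8, 10, 11, 11, 10 → 8 (differences are 4, 3, 2, … (decreasing by 1 each time)).
First letter goes C, F, I, L, O, R, U → X (letters move forward 3 places in the alphabet).
Third entry: each term is the sum of the two before it; 4, 3, 7, 10, 17, 27, 44 → 71.
Second letter: letters move forward 2 places in the alphabet, so c, e, g, i, k, m, o → q.
Combining the parts gives (8 | X | 71 | q).

(8 | X | 71 | q)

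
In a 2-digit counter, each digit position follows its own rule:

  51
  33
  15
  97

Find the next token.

79

First digit: 5, 3, 1, 9 → 7 (−2 each step, mod 10).
Second digit: +2 each step, mod 10, so 1, 3, 5, 7 → 9.
Combining the parts gives 79.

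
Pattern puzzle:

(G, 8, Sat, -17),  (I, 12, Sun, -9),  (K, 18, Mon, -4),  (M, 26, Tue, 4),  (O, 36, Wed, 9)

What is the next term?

(Q, 48, Thu, 17)

For the letter, letters move forward 2 places in the alphabet: G, I, K, M, O → Q.
Second slot: 8, 12, 18, 26, 36 → 48 (differences are 4, 6, 8, … (increasing by 2 each time)).
For the day, runs through the weekdays Mon→Sun: Sat, Sun, Mon, Tue, Wed → Thu.
Fourth slot: alternating steps +8, +5, +8, +5, …, so -17, -9, -4, 4, 9 → 17.
Combining the parts gives (Q, 48, Thu, 17).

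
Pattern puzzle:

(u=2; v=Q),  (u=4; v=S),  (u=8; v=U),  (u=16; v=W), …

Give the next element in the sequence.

U: 2, 4, 8, 16 → 32 (×2 each step).
V goes Q, S, U, W → Y (letters move forward 2 places in the alphabet).
Combining the parts gives (u=32; v=Y).

(u=32; v=Y)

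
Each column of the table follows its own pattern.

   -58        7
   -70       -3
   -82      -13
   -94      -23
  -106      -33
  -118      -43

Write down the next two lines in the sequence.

First component: −12 each step; -58, -70, -82, -94, -106, -118 → -130 → -142.
Second component — −10 each step: 7, -3, -13, -23, -33, -43 → -53 → -63.
Putting the parts together: -130  -53 and then -142  -63.

-130  -53; -142  -63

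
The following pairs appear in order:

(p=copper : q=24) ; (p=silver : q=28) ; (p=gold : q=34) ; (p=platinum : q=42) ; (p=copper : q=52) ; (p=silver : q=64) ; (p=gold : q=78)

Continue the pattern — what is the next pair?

(p=platinum : q=94)

P: repeats copper → silver → gold → platinum, so copper, silver, gold, platinum, copper, silver, gold → platinum.
Q: 24, 28, 34, 42, 52, 64, 78 → 94 (differences are 4, 6, 8, … (increasing by 2 each time)).
So the next pair is (p=platinum : q=94).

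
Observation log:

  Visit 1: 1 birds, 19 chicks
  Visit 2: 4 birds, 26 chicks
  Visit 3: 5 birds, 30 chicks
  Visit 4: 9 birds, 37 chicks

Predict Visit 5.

14 birds, 41 chicks

Birds goes 1, 4, 5, 9 → 14 (each term is the sum of the two before it).
Chicks: alternating steps +7, +4, +7, +4, …; 19, 26, 30, 37 → 41.
Combining the parts gives 14 birds, 41 chicks.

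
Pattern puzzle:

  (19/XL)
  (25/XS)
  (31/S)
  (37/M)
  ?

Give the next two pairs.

First part goes 19, 25, 31, 37 → 43 → 49 (+6 each step).
Size: runs through clothing sizes XS→XL; XL, XS, S, M → L → XL.
Putting the parts together: (43/L) and then (49/XL).

(43/L), (49/XL)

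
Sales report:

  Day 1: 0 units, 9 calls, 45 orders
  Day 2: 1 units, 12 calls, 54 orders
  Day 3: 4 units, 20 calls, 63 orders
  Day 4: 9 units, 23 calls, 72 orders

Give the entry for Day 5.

Units goes 0, 1, 4, 9 → 16 (differences are 1, 3, 5, … (increasing by 2 each time)).
For the calls, alternating steps +3, +8, +3, +8, …: 9, 12, 20, 23 → 31.
Orders: +9 each step, so 45, 54, 63, 72 → 81.
Putting it together: 16 units, 31 calls, 81 orders.

16 units, 31 calls, 81 orders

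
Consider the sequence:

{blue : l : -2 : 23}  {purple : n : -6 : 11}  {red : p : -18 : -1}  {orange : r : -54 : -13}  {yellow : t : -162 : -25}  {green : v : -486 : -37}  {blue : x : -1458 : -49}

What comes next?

Colour: repeats blue → purple → red → orange → yellow → green; blue, purple, red, orange, yellow, green, blue → purple.
For the letter, letters move forward 2 places in the alphabet: l, n, p, r, t, v, x → z.
For the third component, ×3 each step: -2, -6, -18, -54, -162, -486, -1458 → -4374.
Fourth component: −12 each step; 23, 11, -1, -13, -25, -37, -49 → -61.
So the next element is {purple : z : -4374 : -61}.

{purple : z : -4374 : -61}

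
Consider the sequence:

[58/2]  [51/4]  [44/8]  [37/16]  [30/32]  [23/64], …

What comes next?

[16/128]

First part goes 58, 51, 44, 37, 30, 23 → 16 (−7 each step).
Second part: ×2 each step, so 2, 4, 8, 16, 32, 64 → 128.
Putting it together: [16/128].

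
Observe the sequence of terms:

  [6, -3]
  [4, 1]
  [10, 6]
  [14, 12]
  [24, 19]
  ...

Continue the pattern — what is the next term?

First coordinate: each term is the sum of the two before it; 6, 4, 10, 14, 24 → 38.
Second coordinate: differences are 4, 5, 6, … (increasing by 1 each time), so -3, 1, 6, 12, 19 → 27.
Putting it together: [38, 27].

[38, 27]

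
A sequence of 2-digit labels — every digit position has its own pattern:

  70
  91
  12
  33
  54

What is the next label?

75

First digit: 7, 9, 1, 3, 5 → 7 (+2 each step, mod 10).
Second digit: +1 each step, mod 10, so 0, 1, 2, 3, 4 → 5.
Putting it together: 75.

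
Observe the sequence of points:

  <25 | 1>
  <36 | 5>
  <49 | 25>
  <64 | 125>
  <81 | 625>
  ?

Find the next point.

<100 | 3125>

First coordinate: 25, 36, 49, 64, 81 → 100 (perfect squares: 5², 6², 7², …).
For the second coordinate, ×5 each step: 1, 5, 25, 125, 625 → 3125.
Putting it together: <100 | 3125>.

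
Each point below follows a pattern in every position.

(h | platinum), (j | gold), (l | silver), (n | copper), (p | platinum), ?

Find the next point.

(r | gold)

Letter: h, j, l, n, p → r (letters move forward 2 places in the alphabet).
Metal: platinum, gold, silver, copper, platinum → gold (repeats platinum → gold → silver → copper).
Combining the parts gives (r | gold).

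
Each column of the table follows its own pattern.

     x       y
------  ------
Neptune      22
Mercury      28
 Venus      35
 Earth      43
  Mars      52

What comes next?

Column x — runs through the planets Mercury→Neptune: Neptune, Mercury, Venus, Earth, Mars → Jupiter.
Column y — differences are 6, 7, 8, … (increasing by 1 each time): 22, 28, 35, 43, 52 → 62.
Putting it together: Jupiter  62.

Jupiter  62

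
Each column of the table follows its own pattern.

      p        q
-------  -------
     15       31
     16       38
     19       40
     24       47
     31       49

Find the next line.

Column p: 15, 16, 19, 24, 31 → 40 (differences are 1, 3, 5, … (increasing by 2 each time)).
Column q — alternating steps +7, +2, +7, +2, …: 31, 38, 40, 47, 49 → 56.
Putting it together: 40  56.

40  56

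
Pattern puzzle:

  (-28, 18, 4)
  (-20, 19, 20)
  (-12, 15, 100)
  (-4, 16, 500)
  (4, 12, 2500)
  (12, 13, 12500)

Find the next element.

(20, 9, 62500)

For the first entry, +8 each step: -28, -20, -12, -4, 4, 12 → 20.
For the second entry, alternating steps +1, −4, +1, −4, …: 18, 19, 15, 16, 12, 13 → 9.
Third entry — ×5 each step: 4, 20, 100, 500, 2500, 12500 → 62500.
So the next element is (20, 9, 62500).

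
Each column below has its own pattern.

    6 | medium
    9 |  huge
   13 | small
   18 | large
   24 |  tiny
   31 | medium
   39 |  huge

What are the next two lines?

48  small; 58  large

First component: 6, 9, 13, 18, 24, 31, 39 → 48 → 58 (differences are 3, 4, 5, … (increasing by 1 each time)).
Size: medium, huge, small, large, tiny, medium, huge → small → large (repeats medium → huge → small → large → tiny).
So the next two lines are 48  small and 58  large.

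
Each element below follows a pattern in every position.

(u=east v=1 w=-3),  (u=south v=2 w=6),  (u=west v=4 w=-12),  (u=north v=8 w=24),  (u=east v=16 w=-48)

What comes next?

(u=south v=32 w=96)

U: repeats east → south → west → north, so east, south, west, north, east → south.
V goes 1, 2, 4, 8, 16 → 32 (×2 each step).
W: ×(-2) each step; -3, 6, -12, 24, -48 → 96.
Putting it together: (u=south v=32 w=96).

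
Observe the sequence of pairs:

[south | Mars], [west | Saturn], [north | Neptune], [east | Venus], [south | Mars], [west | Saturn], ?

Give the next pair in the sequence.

Direction: repeats south → west → north → east, so south, west, north, east, south, west → north.
For the planet, repeats Mars → Saturn → Neptune → Venus: Mars, Saturn, Neptune, Venus, Mars, Saturn → Neptune.
Putting it together: [north | Neptune].

[north | Neptune]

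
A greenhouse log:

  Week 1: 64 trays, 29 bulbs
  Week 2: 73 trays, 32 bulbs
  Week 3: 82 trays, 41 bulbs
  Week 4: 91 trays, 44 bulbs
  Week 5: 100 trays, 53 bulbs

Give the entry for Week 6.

Trays: +9 each step; 64, 73, 82, 91, 100 → 109.
Bulbs: alternating steps +3, +9, +3, +9, …, so 29, 32, 41, 44, 53 → 56.
Putting it together: 109 trays, 56 bulbs.

109 trays, 56 bulbs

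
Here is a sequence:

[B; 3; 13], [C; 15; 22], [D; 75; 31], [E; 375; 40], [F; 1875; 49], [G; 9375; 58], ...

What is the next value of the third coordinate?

Third coordinate goes 13, 22, 31, 40, 49, 58 → 67 (+9 each step).

67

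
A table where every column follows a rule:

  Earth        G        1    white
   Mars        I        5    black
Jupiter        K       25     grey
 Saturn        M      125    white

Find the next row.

Uranus  O  625  black

Planet — runs through the planets Mercury→Neptune: Earth, Mars, Jupiter, Saturn → Uranus.
For the letter, letters move forward 2 places in the alphabet: G, I, K, M → O.
Third component: ×5 each step, so 1, 5, 25, 125 → 625.
Shade: white, black, grey, white → black (repeats white → black → grey).
Putting it together: Uranus  O  625  black.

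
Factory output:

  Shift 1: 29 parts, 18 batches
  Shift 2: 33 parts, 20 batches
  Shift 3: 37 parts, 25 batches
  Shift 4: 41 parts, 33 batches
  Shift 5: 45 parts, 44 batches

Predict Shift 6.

49 parts, 58 batches

Parts goes 29, 33, 37, 41, 45 → 49 (+4 each step).
Batches — differences are 2, 5, 8, … (increasing by 3 each time): 18, 20, 25, 33, 44 → 58.
Putting it together: 49 parts, 58 batches.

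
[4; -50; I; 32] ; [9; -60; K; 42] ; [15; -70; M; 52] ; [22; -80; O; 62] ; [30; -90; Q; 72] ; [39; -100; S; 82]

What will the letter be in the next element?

U

Letter: letters move forward 2 places in the alphabet, so I, K, M, O, Q, S → U.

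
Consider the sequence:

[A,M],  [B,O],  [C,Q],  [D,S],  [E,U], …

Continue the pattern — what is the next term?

First letter: letters move forward 1 place in the alphabet; A, B, C, D, E → F.
Second letter: M, O, Q, S, U → W (letters move forward 2 places in the alphabet).
Combining the parts gives [F,W].

[F,W]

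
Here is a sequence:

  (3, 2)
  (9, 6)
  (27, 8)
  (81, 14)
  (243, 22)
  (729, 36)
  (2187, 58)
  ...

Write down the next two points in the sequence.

First slot: ×3 each step; 3, 9, 27, 81, 243, 729, 2187 → 6561 → 19683.
Second slot goes 2, 6, 8, 14, 22, 36, 58 → 94 → 152 (each term is the sum of the two before it).
Putting the parts together: (6561, 94) and then (19683, 152).

(6561, 94), (19683, 152)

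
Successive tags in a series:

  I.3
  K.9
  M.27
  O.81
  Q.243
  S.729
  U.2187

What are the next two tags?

W.6561, Y.19683

Letter — letters move forward 2 places in the alphabet: I, K, M, O, Q, S, U → W → Y.
For the second component, ×3 each step: 3, 9, 27, 81, 243, 729, 2187 → 6561 → 19683.
So the next two tags are W.6561 and Y.19683.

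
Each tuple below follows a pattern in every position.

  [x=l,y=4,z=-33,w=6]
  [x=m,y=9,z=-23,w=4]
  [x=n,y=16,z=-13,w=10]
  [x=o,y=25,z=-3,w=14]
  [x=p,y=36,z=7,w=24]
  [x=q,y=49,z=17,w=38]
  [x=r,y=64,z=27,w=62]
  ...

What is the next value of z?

X: letters move forward 1 place in the alphabet; l, m, n, o, p, q, r → s.
Y: perfect squares: 2², 3², 4², …, so 4, 9, 16, 25, 36, 49, 64 → 81.
Z — +10 each step: -33, -23, -13, -3, 7, 17, 27 → 37.
W goes 6, 4, 10, 14, 24, 38, 62 → 100 (each term is the sum of the two before it).

37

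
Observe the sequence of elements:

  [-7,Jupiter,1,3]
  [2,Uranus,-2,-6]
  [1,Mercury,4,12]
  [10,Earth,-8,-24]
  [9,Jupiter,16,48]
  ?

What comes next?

[18,Uranus,-32,-96]

First component goes -7, 2, 1, 10, 9 → 18 (alternating steps +9, −1, +9, −1, …).
Planet goes Jupiter, Uranus, Mercury, Earth, Jupiter → Uranus (repeats Jupiter → Uranus → Mercury → Earth).
Third component goes 1, -2, 4, -8, 16 → -32 (×(-2) each step).
For the fourth component, always 3 × the third component: 3, -6, 12, -24, 48 → -96.
Putting it together: [18,Uranus,-32,-96].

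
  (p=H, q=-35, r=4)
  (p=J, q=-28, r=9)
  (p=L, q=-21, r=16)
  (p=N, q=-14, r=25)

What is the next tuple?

(p=P, q=-7, r=36)

P — letters move forward 2 places in the alphabet: H, J, L, N → P.
For the q, +7 each step: -35, -28, -21, -14 → -7.
R — perfect squares: 2², 3², 4², …: 4, 9, 16, 25 → 36.
Putting it together: (p=P, q=-7, r=36).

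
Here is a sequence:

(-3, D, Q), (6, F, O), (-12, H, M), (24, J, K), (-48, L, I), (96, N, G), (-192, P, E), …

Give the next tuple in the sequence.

(384, R, C)

First component goes -3, 6, -12, 24, -48, 96, -192 → 384 (×(-2) each step).
First letter: D, F, H, J, L, N, P → R (letters move forward 2 places in the alphabet).
For the second letter, letters move back 2 places in the alphabet: Q, O, M, K, I, G, E → C.
Combining the parts gives (384, R, C).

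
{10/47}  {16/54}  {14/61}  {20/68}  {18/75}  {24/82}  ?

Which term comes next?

First component goes 10, 16, 14, 20, 18, 24 → 22 (alternating steps +6, −2, +6, −2, …).
Second component: 47, 54, 61, 68, 75, 82 → 89 (+7 each step).
Putting it together: {22/89}.

{22/89}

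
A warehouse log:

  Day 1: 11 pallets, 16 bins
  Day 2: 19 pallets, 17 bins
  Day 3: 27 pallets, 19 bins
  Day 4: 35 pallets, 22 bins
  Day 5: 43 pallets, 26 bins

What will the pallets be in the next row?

51

Pallets: 11, 19, 27, 35, 43 → 51 (+8 each step).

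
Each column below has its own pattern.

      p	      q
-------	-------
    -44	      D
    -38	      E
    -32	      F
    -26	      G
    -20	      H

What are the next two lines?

Column p: +6 each step; -44, -38, -32, -26, -20 → -14 → -8.
Column q goes D, E, F, G, H → I → J (letters move forward 1 place in the alphabet).
So the next two lines are -14  I and -8  J.

-14  I; -8  J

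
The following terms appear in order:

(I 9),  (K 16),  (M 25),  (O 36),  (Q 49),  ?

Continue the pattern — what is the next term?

(S 64)

Letter: I, K, M, O, Q → S (letters move forward 2 places in the alphabet).
Second slot: 9, 16, 25, 36, 49 → 64 (perfect squares: 3², 4², 5², …).
Putting it together: (S 64).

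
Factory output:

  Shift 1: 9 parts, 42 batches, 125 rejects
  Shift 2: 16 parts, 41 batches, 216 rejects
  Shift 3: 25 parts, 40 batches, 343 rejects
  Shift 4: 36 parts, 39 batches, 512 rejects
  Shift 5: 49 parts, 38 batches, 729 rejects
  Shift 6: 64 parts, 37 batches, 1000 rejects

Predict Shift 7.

81 parts, 36 batches, 1331 rejects

For the parts, perfect squares: 3², 4², 5², …: 9, 16, 25, 36, 49, 64 → 81.
Batches: −1 each step, so 42, 41, 40, 39, 38, 37 → 36.
Rejects — perfect cubes: 5³, 6³, 7³, …: 125, 216, 343, 512, 729, 1000 → 1331.
So the next row is 81 parts, 36 batches, 1331 rejects.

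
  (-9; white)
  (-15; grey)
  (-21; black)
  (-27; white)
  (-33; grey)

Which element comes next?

(-39; black)

First entry: −6 each step, so -9, -15, -21, -27, -33 → -39.
For the shade, repeats white → grey → black: white, grey, black, white, grey → black.
Putting it together: (-39; black).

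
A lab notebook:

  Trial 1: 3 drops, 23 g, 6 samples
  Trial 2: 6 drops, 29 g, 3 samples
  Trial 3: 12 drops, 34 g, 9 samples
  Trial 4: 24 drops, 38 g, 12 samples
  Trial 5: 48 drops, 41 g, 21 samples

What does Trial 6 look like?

96 drops, 43 g, 33 samples

For the drops, ×2 each step: 3, 6, 12, 24, 48 → 96.
G goes 23, 29, 34, 38, 41 → 43 (differences are 6, 5, 4, … (decreasing by 1 each time)).
For the samples, each term is the sum of the two before it: 6, 3, 9, 12, 21 → 33.
So the next record is 96 drops, 43 g, 33 samples.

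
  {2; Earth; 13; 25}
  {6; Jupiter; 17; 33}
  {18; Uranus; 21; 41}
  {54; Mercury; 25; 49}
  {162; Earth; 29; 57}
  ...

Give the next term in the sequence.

{486; Jupiter; 33; 65}

First entry — ×3 each step: 2, 6, 18, 54, 162 → 486.
Planet goes Earth, Jupiter, Uranus, Mercury, Earth → Jupiter (repeats Earth → Jupiter → Uranus → Mercury).
Third entry: +4 each step; 13, 17, 21, 25, 29 → 33.
Fourth entry: +8 each step, so 25, 33, 41, 49, 57 → 65.
So the next term is {486; Jupiter; 33; 65}.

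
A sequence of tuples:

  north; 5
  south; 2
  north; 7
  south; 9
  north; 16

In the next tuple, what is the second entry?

25

Second entry: 5, 2, 7, 9, 16 → 25 (each term is the sum of the two before it).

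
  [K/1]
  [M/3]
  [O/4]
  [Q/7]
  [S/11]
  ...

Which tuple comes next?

Letter: K, M, O, Q, S → U (letters move forward 2 places in the alphabet).
Second part: each term is the sum of the two before it; 1, 3, 4, 7, 11 → 18.
Putting it together: [U/18].

[U/18]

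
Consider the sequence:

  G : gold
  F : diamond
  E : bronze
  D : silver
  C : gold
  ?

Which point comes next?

For the letter, letters move back 1 place in the alphabet: G, F, E, D, C → B.
Rank: repeats gold → diamond → bronze → silver; gold, diamond, bronze, silver, gold → diamond.
So the next point is B : diamond.

B : diamond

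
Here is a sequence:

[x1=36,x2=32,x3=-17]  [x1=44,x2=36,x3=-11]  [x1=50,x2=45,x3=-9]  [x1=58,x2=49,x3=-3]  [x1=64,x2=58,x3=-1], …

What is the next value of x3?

5

X1: alternating steps +8, +6, +8, +6, …; 36, 44, 50, 58, 64 → 72.
X2: alternating steps +4, +9, +4, +9, …; 32, 36, 45, 49, 58 → 62.
X3 goes -17, -11, -9, -3, -1 → 5 (alternating steps +6, +2, +6, +2, …).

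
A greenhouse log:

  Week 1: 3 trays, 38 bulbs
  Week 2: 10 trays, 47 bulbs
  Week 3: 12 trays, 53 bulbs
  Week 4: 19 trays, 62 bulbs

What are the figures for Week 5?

Trays — alternating steps +7, +2, +7, +2, …: 3, 10, 12, 19 → 21.
Bulbs — alternating steps +9, +6, +9, +6, …: 38, 47, 53, 62 → 68.
Putting it together: 21 trays, 68 bulbs.

21 trays, 68 bulbs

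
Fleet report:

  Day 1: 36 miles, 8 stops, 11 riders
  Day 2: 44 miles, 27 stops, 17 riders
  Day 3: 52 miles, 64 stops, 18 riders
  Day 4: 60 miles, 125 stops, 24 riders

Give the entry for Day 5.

Miles: +8 each step; 36, 44, 52, 60 → 68.
For the stops, perfect cubes: 2³, 3³, 4³, …: 8, 27, 64, 125 → 216.
Riders: alternating steps +6, +1, +6, +1, …; 11, 17, 18, 24 → 25.
Combining the parts gives 68 miles, 216 stops, 25 riders.

68 miles, 216 stops, 25 riders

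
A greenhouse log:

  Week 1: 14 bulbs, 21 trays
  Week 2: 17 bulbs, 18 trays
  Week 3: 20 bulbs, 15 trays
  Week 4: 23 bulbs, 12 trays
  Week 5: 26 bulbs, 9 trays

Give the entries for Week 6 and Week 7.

Bulbs: +3 each step, so 14, 17, 20, 23, 26 → 29 → 32.
Trays goes 21, 18, 15, 12, 9 → 6 → 3 (together with the bulbs always sums to 35).
So the next two lines are 29 bulbs, 6 trays and 32 bulbs, 3 trays.

29 bulbs, 6 trays; 32 bulbs, 3 trays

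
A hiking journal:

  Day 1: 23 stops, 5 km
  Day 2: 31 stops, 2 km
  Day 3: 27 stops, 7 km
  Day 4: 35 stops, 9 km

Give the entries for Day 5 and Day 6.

31 stops, 16 km; 39 stops, 25 km

Stops — alternating steps +8, −4, +8, −4, …: 23, 31, 27, 35 → 31 → 39.
Km: 5, 2, 7, 9 → 16 → 25 (each term is the sum of the two before it).
Putting the parts together: 31 stops, 16 km and then 39 stops, 25 km.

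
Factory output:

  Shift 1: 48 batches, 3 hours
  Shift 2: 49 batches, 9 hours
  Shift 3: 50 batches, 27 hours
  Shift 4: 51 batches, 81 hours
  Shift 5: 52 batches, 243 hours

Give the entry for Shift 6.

Batches goes 48, 49, 50, 51, 52 → 53 (+1 each step).
Hours: ×3 each step; 3, 9, 27, 81, 243 → 729.
Combining the parts gives 53 batches, 729 hours.

53 batches, 729 hours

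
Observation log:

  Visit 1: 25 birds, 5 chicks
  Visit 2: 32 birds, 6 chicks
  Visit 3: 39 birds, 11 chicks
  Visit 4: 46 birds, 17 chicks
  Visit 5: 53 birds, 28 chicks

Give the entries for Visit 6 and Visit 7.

60 birds, 45 chicks; 67 birds, 73 chicks

Birds: +7 each step, so 25, 32, 39, 46, 53 → 60 → 67.
Chicks: 5, 6, 11, 17, 28 → 45 → 73 (each term is the sum of the two before it).
So the next two records are 60 birds, 45 chicks and 67 birds, 73 chicks.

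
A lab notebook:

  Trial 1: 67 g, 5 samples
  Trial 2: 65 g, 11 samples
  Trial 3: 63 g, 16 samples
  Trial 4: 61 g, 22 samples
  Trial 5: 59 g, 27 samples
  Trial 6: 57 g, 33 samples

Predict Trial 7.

G — −2 each step: 67, 65, 63, 61, 59, 57 → 55.
Samples — alternating steps +6, +5, +6, +5, …: 5, 11, 16, 22, 27, 33 → 38.
Putting it together: 55 g, 38 samples.

55 g, 38 samples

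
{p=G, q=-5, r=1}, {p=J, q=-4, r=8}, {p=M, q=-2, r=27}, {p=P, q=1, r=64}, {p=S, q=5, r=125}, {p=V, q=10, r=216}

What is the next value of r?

343

R — perfect cubes: 1³, 2³, 3³, …: 1, 8, 27, 64, 125, 216 → 343.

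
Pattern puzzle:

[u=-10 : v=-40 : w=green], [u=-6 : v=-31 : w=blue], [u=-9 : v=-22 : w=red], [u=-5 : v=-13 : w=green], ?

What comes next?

[u=-8 : v=-4 : w=blue]

U: alternating steps +4, −3, +4, −3, …, so -10, -6, -9, -5 → -8.
V — +9 each step: -40, -31, -22, -13 → -4.
W: repeats green → blue → red, so green, blue, red, green → blue.
So the next triple is [u=-8 : v=-4 : w=blue].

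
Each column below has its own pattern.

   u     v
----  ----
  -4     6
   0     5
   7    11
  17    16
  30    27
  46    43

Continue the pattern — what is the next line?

Column u — differences are 4, 7, 10, … (increasing by 3 each time): -4, 0, 7, 17, 30, 46 → 65.
Column v goes 6, 5, 11, 16, 27, 43 → 70 (each term is the sum of the two before it).
Combining the parts gives 65  70.

65  70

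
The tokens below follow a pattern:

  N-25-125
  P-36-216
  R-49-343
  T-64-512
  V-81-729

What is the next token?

Letter: letters move forward 2 places in the alphabet; N, P, R, T, V → X.
Second component: perfect squares: 5², 6², 7², …, so 25, 36, 49, 64, 81 → 100.
For the third component, perfect cubes: 5³, 6³, 7³, …: 125, 216, 343, 512, 729 → 1000.
So the next token is X-100-1000.

X-100-1000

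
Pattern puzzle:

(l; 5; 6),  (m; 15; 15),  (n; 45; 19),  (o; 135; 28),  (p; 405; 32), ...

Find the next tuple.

For the letter, letters move forward 1 place in the alphabet: l, m, n, o, p → q.
Second value — ×3 each step: 5, 15, 45, 135, 405 → 1215.
Third value: 6, 15, 19, 28, 32 → 41 (alternating steps +9, +4, +9, +4, …).
So the next tuple is (q; 1215; 41).

(q; 1215; 41)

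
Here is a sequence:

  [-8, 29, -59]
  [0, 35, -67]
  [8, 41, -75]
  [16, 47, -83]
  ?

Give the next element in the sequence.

[24, 53, -91]

For the first entry, +8 each step: -8, 0, 8, 16 → 24.
For the second entry, +6 each step: 29, 35, 41, 47 → 53.
Third entry — −8 each step: -59, -67, -75, -83 → -91.
Putting it together: [24, 53, -91].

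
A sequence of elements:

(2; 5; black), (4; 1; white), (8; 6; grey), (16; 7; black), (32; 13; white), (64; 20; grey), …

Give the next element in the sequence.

(128; 33; black)

First coordinate — ×2 each step: 2, 4, 8, 16, 32, 64 → 128.
For the second coordinate, each term is the sum of the two before it: 5, 1, 6, 7, 13, 20 → 33.
Shade — repeats black → white → grey: black, white, grey, black, white, grey → black.
Combining the parts gives (128; 33; black).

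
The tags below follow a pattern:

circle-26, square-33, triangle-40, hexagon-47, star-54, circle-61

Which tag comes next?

Shape: circle, square, triangle, hexagon, star, circle → square (repeats circle → square → triangle → hexagon → star).
Second component goes 26, 33, 40, 47, 54, 61 → 68 (+7 each step).
Combining the parts gives square-68.

square-68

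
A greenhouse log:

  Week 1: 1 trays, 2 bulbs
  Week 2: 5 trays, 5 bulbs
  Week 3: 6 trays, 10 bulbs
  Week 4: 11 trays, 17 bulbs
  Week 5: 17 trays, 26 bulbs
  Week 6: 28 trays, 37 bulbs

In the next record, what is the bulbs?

Trays: 1, 5, 6, 11, 17, 28 → 45 (each term is the sum of the two before it).
Bulbs: differences are 3, 5, 7, … (increasing by 2 each time), so 2, 5, 10, 17, 26, 37 → 50.

50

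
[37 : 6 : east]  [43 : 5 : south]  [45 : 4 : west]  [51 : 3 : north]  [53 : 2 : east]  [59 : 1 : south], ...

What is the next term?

[61 : 0 : west]

First slot — alternating steps +6, +2, +6, +2, …: 37, 43, 45, 51, 53, 59 → 61.
Second slot goes 6, 5, 4, 3, 2, 1 → 0 (−1 each step).
Direction: repeats east → south → west → north, so east, south, west, north, east, south → west.
Combining the parts gives [61 : 0 : west].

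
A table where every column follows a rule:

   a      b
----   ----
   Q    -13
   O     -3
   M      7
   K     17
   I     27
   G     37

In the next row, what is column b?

47

Column a: Q, O, M, K, I, G → E (letters move back 2 places in the alphabet).
Column b goes -13, -3, 7, 17, 27, 37 → 47 (+10 each step).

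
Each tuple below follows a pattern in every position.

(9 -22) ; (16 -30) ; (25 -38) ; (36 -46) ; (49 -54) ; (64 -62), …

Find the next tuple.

First value — perfect squares: 3², 4², 5², …: 9, 16, 25, 36, 49, 64 → 81.
For the second value, −8 each step: -22, -30, -38, -46, -54, -62 → -70.
So the next tuple is (81 -70).

(81 -70)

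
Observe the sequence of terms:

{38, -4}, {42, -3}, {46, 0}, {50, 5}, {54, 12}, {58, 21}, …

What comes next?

First part: +4 each step; 38, 42, 46, 50, 54, 58 → 62.
Second part: -4, -3, 0, 5, 12, 21 → 32 (differences are 1, 3, 5, … (increasing by 2 each time)).
Putting it together: {62, 32}.

{62, 32}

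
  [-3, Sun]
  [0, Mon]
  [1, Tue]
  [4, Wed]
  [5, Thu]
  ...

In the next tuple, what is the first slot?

8

First slot: alternating steps +3, +1, +3, +1, …, so -3, 0, 1, 4, 5 → 8.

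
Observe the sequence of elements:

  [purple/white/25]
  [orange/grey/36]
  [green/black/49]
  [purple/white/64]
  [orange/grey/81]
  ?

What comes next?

[green/black/100]

Colour: repeats purple → orange → green, so purple, orange, green, purple, orange → green.
Shade — repeats white → grey → black: white, grey, black, white, grey → black.
For the third coordinate, perfect squares: 5², 6², 7², …: 25, 36, 49, 64, 81 → 100.
So the next element is [green/black/100].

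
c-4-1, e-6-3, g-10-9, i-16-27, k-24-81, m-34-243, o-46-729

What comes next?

q-60-2187

For the letter, letters move forward 2 places in the alphabet: c, e, g, i, k, m, o → q.
Second component: 4, 6, 10, 16, 24, 34, 46 → 60 (differences are 2, 4, 6, … (increasing by 2 each time)).
Third component — ×3 each step: 1, 3, 9, 27, 81, 243, 729 → 2187.
Putting it together: q-60-2187.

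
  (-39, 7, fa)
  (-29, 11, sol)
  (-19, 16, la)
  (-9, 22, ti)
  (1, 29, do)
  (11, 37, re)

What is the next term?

(21, 46, mi)

First entry goes -39, -29, -19, -9, 1, 11 → 21 (+10 each step).
Second entry: differences are 4, 5, 6, … (increasing by 1 each time), so 7, 11, 16, 22, 29, 37 → 46.
Note — runs through the solfège scale do→ti: fa, sol, la, ti, do, re → mi.
So the next term is (21, 46, mi).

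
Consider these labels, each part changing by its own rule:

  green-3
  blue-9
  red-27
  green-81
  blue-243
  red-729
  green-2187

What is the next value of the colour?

blue

Colour: repeats green → blue → red; green, blue, red, green, blue, red, green → blue.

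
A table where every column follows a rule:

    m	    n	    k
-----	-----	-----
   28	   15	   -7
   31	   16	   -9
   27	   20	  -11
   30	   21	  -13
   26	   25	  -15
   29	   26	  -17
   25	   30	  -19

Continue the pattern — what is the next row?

28  31  -21

Column m — alternating steps +3, −4, +3, −4, …: 28, 31, 27, 30, 26, 29, 25 → 28.
For the column n, alternating steps +1, +4, +1, +4, …: 15, 16, 20, 21, 25, 26, 30 → 31.
Column k goes -7, -9, -11, -13, -15, -17, -19 → -21 (−2 each step).
So the next row is 28  31  -21.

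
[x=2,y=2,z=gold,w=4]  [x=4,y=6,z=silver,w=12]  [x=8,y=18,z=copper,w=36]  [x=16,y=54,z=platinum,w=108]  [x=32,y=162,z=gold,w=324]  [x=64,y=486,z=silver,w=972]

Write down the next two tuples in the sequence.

[x=128,y=1458,z=copper,w=2916], [x=256,y=4374,z=platinum,w=8748]

X: ×2 each step; 2, 4, 8, 16, 32, 64 → 128 → 256.
Y: ×3 each step; 2, 6, 18, 54, 162, 486 → 1458 → 4374.
Z: gold, silver, copper, platinum, gold, silver → copper → platinum (repeats gold → silver → copper → platinum).
W goes 4, 12, 36, 108, 324, 972 → 2916 → 8748 (always 2 × the y).
So the next two tuples are [x=128,y=1458,z=copper,w=2916] and [x=256,y=4374,z=platinum,w=8748].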